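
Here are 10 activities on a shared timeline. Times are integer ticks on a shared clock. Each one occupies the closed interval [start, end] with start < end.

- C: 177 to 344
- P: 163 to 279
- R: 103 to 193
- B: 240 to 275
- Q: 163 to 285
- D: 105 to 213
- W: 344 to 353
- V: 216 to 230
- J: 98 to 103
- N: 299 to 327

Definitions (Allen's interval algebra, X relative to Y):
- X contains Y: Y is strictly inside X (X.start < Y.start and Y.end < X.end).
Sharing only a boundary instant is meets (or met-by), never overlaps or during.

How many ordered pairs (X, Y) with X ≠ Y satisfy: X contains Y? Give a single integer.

Checking all 90 ordered pairs for relation 'contains'; matching pairs in alphabetical order:
(C, B): C contains B ✓
(C, N): C contains N ✓
(C, V): C contains V ✓
(P, B): P contains B ✓
(P, V): P contains V ✓
(Q, B): Q contains B ✓
(Q, V): Q contains V ✓
Count: 7.

7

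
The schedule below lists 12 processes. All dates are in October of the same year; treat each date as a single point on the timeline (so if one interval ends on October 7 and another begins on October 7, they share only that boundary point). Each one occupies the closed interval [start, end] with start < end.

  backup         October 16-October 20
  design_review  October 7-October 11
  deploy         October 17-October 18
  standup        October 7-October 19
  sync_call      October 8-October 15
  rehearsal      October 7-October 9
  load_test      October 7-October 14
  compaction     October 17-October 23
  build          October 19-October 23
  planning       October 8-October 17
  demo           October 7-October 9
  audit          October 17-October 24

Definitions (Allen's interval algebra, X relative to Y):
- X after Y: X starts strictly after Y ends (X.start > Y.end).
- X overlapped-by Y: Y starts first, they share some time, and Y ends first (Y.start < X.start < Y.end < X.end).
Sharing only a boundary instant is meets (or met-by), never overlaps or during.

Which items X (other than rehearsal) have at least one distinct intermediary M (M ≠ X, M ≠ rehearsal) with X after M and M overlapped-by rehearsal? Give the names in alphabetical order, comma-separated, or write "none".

Target rehearsal = [October 7, October 9].
Intermediaries M with M overlapped-by rehearsal: planning, sync_call.
Via planning — items with X after planning: build.
Via sync_call — items with X after sync_call: audit, backup, build, compaction, deploy.
Union: audit, backup, build, compaction, deploy.

audit, backup, build, compaction, deploy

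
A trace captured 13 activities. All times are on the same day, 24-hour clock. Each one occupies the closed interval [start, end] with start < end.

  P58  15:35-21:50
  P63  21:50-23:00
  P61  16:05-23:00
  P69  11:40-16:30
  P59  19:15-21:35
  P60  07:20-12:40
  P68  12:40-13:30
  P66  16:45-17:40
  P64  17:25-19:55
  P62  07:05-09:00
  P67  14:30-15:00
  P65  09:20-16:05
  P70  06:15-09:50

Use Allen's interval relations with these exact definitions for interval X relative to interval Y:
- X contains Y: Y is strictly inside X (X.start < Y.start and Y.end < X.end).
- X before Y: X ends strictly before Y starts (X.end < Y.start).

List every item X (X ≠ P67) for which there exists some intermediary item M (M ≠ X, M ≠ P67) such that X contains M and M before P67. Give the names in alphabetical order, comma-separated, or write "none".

P65, P69, P70

Target P67 = [14:30, 15:00].
Intermediaries M with M before P67: P60, P62, P68, P70.
Via P60 — items with X contains P60: none.
Via P62 — items with X contains P62: P70.
Via P68 — items with X contains P68: P65, P69.
Via P70 — items with X contains P70: none.
Union: P65, P69, P70.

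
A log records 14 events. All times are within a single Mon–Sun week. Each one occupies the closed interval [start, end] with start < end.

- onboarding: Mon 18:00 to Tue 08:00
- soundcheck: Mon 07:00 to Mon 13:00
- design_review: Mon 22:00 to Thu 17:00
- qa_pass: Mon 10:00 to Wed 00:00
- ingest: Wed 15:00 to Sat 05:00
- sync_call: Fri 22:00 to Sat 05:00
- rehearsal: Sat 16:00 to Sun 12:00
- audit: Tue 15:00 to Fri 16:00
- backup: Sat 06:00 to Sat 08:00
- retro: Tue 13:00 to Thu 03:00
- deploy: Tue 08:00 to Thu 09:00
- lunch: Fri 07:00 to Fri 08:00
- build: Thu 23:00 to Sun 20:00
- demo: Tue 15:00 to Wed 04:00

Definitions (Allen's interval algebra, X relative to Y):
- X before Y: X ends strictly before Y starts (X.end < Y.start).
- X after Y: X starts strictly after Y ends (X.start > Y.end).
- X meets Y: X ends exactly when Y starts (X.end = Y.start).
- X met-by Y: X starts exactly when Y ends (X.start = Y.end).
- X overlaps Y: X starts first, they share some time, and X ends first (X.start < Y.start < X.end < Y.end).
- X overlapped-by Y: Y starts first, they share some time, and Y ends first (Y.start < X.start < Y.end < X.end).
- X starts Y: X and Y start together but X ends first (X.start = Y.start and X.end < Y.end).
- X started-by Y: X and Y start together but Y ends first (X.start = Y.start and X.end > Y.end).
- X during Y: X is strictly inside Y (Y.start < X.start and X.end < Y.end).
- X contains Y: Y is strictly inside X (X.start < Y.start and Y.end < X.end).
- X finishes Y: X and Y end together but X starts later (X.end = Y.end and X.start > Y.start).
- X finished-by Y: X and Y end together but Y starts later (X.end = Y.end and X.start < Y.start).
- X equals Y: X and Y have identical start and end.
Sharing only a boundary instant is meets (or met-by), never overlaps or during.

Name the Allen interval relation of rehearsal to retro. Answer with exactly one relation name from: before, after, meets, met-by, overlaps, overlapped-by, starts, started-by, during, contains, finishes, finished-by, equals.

rehearsal = [Sat 16:00, Sun 12:00]; retro = [Tue 13:00, Thu 03:00].
Compare endpoints: rehearsal.start > retro.start, rehearsal.start > retro.end, rehearsal.end > retro.start, rehearsal.end > retro.end.
That pattern is 'after'.

after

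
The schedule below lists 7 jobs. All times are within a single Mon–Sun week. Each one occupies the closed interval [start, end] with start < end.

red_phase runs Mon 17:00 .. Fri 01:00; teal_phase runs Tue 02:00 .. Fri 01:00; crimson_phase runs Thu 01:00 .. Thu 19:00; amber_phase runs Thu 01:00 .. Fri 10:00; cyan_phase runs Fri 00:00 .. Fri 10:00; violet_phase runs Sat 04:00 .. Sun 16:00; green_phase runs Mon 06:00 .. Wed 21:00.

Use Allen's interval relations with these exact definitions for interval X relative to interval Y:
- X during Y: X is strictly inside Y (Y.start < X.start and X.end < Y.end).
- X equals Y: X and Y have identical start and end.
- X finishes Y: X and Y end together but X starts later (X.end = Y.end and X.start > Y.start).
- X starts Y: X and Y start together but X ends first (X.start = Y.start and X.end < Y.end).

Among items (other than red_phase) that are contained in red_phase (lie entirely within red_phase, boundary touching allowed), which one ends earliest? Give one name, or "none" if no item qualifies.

crimson_phase

Target red_phase = [Mon 17:00, Fri 01:00].
amber_phase [Thu 01:00, Fri 10:00] → overlapped-by → excluded.
crimson_phase [Thu 01:00, Thu 19:00] → during → candidate.
cyan_phase [Fri 00:00, Fri 10:00] → overlapped-by → excluded.
green_phase [Mon 06:00, Wed 21:00] → overlaps → excluded.
teal_phase [Tue 02:00, Fri 01:00] → finishes → candidate.
violet_phase [Sat 04:00, Sun 16:00] → after → excluded.
Among candidates, earliest end is Thu 19:00 → crimson_phase.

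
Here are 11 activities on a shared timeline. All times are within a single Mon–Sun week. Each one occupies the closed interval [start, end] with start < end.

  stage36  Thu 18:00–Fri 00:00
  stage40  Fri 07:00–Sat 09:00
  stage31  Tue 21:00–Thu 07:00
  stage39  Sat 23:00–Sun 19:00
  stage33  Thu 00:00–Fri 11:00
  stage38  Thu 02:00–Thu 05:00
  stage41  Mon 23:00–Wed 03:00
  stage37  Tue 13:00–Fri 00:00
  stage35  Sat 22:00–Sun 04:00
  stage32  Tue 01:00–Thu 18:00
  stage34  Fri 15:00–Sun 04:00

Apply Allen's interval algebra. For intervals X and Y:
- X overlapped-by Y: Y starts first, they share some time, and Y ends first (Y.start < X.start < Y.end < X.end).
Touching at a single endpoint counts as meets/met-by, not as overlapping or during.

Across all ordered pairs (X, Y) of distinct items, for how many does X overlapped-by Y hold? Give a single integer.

11

Checking all 110 ordered pairs for relation 'overlapped-by'; matching pairs in alphabetical order:
(stage31, stage41): stage31 overlapped-by stage41 ✓
(stage32, stage41): stage32 overlapped-by stage41 ✓
(stage33, stage31): stage33 overlapped-by stage31 ✓
(stage33, stage32): stage33 overlapped-by stage32 ✓
(stage33, stage37): stage33 overlapped-by stage37 ✓
(stage34, stage40): stage34 overlapped-by stage40 ✓
(stage37, stage32): stage37 overlapped-by stage32 ✓
(stage37, stage41): stage37 overlapped-by stage41 ✓
(stage39, stage34): stage39 overlapped-by stage34 ✓
(stage39, stage35): stage39 overlapped-by stage35 ✓
(stage40, stage33): stage40 overlapped-by stage33 ✓
Count: 11.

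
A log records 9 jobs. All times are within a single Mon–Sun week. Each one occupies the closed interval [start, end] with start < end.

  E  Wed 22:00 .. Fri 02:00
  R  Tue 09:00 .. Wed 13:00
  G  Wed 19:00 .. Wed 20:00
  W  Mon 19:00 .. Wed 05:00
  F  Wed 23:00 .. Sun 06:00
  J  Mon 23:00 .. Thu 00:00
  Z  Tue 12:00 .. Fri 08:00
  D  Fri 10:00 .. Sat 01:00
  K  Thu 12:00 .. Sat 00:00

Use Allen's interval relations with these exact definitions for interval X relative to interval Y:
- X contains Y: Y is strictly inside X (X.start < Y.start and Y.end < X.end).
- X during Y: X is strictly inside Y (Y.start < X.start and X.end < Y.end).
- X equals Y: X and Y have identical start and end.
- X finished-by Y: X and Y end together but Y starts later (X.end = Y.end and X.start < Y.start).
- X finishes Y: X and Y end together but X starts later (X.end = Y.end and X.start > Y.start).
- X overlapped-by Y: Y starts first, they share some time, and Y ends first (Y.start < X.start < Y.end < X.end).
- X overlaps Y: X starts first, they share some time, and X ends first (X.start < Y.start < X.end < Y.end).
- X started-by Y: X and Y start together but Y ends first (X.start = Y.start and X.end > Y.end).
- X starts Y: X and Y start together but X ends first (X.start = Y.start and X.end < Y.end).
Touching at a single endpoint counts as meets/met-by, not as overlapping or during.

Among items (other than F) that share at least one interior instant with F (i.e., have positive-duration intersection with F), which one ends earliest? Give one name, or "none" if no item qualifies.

Target F = [Wed 23:00, Sun 06:00].
D [Fri 10:00, Sat 01:00] → during → candidate.
E [Wed 22:00, Fri 02:00] → overlaps → candidate.
G [Wed 19:00, Wed 20:00] → before → excluded.
J [Mon 23:00, Thu 00:00] → overlaps → candidate.
K [Thu 12:00, Sat 00:00] → during → candidate.
R [Tue 09:00, Wed 13:00] → before → excluded.
W [Mon 19:00, Wed 05:00] → before → excluded.
Z [Tue 12:00, Fri 08:00] → overlaps → candidate.
Among candidates, earliest end is Thu 00:00 → J.

J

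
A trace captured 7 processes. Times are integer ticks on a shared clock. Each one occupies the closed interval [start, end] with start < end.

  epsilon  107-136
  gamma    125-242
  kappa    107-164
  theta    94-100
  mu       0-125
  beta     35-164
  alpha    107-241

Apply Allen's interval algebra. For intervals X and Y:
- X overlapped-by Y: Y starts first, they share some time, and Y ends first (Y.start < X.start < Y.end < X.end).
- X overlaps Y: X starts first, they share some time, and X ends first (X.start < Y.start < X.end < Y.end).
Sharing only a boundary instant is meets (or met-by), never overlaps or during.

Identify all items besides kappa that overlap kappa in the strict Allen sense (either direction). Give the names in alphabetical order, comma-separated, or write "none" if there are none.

gamma, mu

Target kappa = [107, 164].
alpha [107, 241] → started-by → no.
beta [35, 164] → finished-by → no.
epsilon [107, 136] → starts → no.
gamma [125, 242] → overlapped-by → yes.
mu [0, 125] → overlaps → yes.
theta [94, 100] → before → no.
Result: gamma, mu.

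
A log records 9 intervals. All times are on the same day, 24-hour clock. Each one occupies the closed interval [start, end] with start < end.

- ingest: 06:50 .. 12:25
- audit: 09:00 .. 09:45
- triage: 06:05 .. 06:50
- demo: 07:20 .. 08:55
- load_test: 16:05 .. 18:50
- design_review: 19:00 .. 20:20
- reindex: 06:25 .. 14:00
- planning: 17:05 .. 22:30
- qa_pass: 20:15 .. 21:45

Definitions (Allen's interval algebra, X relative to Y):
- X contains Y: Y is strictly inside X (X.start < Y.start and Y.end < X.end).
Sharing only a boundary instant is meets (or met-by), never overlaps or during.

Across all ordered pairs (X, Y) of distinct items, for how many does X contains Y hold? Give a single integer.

Checking all 72 ordered pairs for relation 'contains'; matching pairs in alphabetical order:
(ingest, audit): ingest contains audit ✓
(ingest, demo): ingest contains demo ✓
(planning, design_review): planning contains design_review ✓
(planning, qa_pass): planning contains qa_pass ✓
(reindex, audit): reindex contains audit ✓
(reindex, demo): reindex contains demo ✓
(reindex, ingest): reindex contains ingest ✓
Count: 7.

7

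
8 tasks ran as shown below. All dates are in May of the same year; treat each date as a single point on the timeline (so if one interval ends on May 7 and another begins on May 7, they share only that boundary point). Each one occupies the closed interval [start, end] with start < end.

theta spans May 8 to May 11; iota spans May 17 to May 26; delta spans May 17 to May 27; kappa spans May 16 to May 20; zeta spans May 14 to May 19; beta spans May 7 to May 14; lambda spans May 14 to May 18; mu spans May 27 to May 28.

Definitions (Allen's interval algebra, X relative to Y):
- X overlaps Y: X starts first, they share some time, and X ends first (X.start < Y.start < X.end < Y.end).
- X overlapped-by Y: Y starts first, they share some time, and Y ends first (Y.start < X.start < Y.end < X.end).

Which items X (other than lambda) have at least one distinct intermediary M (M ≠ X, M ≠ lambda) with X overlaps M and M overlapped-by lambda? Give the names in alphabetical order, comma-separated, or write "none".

kappa, zeta

Target lambda = [May 14, May 18].
Intermediaries M with M overlapped-by lambda: delta, iota, kappa.
Via delta — items with X overlaps delta: kappa, zeta.
Via iota — items with X overlaps iota: kappa, zeta.
Via kappa — items with X overlaps kappa: zeta.
Union: kappa, zeta.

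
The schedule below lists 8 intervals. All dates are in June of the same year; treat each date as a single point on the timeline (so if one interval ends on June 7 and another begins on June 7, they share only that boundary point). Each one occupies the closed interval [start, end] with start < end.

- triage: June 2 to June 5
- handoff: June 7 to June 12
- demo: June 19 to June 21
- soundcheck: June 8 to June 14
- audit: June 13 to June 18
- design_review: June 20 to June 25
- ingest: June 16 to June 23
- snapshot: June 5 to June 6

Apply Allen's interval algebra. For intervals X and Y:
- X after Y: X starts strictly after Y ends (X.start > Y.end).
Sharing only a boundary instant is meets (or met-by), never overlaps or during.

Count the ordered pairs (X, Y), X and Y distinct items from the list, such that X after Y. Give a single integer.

Checking all 56 ordered pairs for relation 'after'; matching pairs in alphabetical order:
(audit, handoff): audit after handoff ✓
(audit, snapshot): audit after snapshot ✓
(audit, triage): audit after triage ✓
(demo, audit): demo after audit ✓
(demo, handoff): demo after handoff ✓
(demo, snapshot): demo after snapshot ✓
(demo, soundcheck): demo after soundcheck ✓
(demo, triage): demo after triage ✓
(design_review, audit): design_review after audit ✓
(design_review, handoff): design_review after handoff ✓
(design_review, snapshot): design_review after snapshot ✓
(design_review, soundcheck): design_review after soundcheck ✓
(design_review, triage): design_review after triage ✓
(handoff, snapshot): handoff after snapshot ✓
(handoff, triage): handoff after triage ✓
(ingest, handoff): ingest after handoff ✓
(ingest, snapshot): ingest after snapshot ✓
(ingest, soundcheck): ingest after soundcheck ✓
(ingest, triage): ingest after triage ✓
(soundcheck, snapshot): soundcheck after snapshot ✓
(soundcheck, triage): soundcheck after triage ✓
Count: 21.

21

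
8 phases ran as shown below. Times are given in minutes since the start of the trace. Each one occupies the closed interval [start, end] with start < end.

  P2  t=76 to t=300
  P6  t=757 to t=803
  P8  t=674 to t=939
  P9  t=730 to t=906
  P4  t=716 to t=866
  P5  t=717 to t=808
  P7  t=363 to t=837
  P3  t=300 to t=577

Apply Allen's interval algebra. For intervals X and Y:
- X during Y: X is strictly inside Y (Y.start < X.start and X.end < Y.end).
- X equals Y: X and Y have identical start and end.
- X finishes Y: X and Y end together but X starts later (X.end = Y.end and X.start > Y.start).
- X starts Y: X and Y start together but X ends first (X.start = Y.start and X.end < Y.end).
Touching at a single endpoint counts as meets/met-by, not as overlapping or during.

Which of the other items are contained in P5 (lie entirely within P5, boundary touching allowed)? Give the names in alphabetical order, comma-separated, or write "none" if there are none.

P6

Target P5 = [t=717, t=808].
P2 [t=76, t=300] → before → no.
P3 [t=300, t=577] → before → no.
P4 [t=716, t=866] → contains → no.
P6 [t=757, t=803] → during → yes.
P7 [t=363, t=837] → contains → no.
P8 [t=674, t=939] → contains → no.
P9 [t=730, t=906] → overlapped-by → no.
Result: P6.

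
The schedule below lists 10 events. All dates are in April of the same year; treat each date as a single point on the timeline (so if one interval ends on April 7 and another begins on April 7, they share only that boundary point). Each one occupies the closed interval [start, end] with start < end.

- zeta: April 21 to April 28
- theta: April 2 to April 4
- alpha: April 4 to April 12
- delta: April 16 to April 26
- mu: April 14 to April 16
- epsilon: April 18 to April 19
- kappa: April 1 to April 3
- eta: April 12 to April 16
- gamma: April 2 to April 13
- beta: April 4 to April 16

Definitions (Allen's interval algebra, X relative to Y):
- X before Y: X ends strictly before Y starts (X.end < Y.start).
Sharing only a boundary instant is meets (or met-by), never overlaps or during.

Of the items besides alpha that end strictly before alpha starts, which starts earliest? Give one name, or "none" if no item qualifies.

kappa

Target alpha = [April 4, April 12].
beta [April 4, April 16] → started-by → excluded.
delta [April 16, April 26] → after → excluded.
epsilon [April 18, April 19] → after → excluded.
eta [April 12, April 16] → met-by → excluded.
gamma [April 2, April 13] → contains → excluded.
kappa [April 1, April 3] → before → candidate.
mu [April 14, April 16] → after → excluded.
theta [April 2, April 4] → meets → excluded.
zeta [April 21, April 28] → after → excluded.
Among candidates, earliest start is April 1 → kappa.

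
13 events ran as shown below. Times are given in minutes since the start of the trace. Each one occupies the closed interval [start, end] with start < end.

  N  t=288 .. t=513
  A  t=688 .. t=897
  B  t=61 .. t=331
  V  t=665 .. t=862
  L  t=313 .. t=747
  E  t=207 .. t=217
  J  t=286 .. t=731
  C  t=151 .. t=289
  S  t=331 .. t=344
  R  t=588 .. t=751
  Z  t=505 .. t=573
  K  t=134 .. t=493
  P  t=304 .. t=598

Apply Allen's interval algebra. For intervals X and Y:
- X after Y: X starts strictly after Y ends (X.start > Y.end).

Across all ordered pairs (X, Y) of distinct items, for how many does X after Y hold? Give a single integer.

Checking all 156 ordered pairs for relation 'after'; matching pairs in alphabetical order:
(A, B): A after B ✓
(A, C): A after C ✓
(A, E): A after E ✓
(A, K): A after K ✓
(A, N): A after N ✓
(A, P): A after P ✓
(A, S): A after S ✓
(A, Z): A after Z ✓
(J, E): J after E ✓
(L, C): L after C ✓
(L, E): L after E ✓
(N, E): N after E ✓
(P, C): P after C ✓
(P, E): P after E ✓
(R, B): R after B ✓
(R, C): R after C ✓
(R, E): R after E ✓
(R, K): R after K ✓
(R, N): R after N ✓
(R, S): R after S ✓
(R, Z): R after Z ✓
(S, C): S after C ✓
(S, E): S after E ✓
(V, B): V after B ✓
... plus 12 further pairs not listed.
Count: 36.

36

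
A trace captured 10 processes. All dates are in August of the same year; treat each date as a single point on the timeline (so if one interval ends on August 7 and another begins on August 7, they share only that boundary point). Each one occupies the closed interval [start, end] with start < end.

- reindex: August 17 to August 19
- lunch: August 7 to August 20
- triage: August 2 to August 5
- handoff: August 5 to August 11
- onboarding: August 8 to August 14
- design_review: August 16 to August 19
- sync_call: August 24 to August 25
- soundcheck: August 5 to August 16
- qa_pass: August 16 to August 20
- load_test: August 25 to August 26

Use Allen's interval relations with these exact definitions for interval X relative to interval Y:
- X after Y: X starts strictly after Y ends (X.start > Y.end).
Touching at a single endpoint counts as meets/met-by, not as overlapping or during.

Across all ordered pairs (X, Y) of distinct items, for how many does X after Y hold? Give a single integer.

28

Checking all 90 ordered pairs for relation 'after'; matching pairs in alphabetical order:
(design_review, handoff): design_review after handoff ✓
(design_review, onboarding): design_review after onboarding ✓
(design_review, triage): design_review after triage ✓
(load_test, design_review): load_test after design_review ✓
(load_test, handoff): load_test after handoff ✓
(load_test, lunch): load_test after lunch ✓
(load_test, onboarding): load_test after onboarding ✓
(load_test, qa_pass): load_test after qa_pass ✓
(load_test, reindex): load_test after reindex ✓
(load_test, soundcheck): load_test after soundcheck ✓
(load_test, triage): load_test after triage ✓
(lunch, triage): lunch after triage ✓
(onboarding, triage): onboarding after triage ✓
(qa_pass, handoff): qa_pass after handoff ✓
(qa_pass, onboarding): qa_pass after onboarding ✓
(qa_pass, triage): qa_pass after triage ✓
(reindex, handoff): reindex after handoff ✓
(reindex, onboarding): reindex after onboarding ✓
(reindex, soundcheck): reindex after soundcheck ✓
(reindex, triage): reindex after triage ✓
(sync_call, design_review): sync_call after design_review ✓
(sync_call, handoff): sync_call after handoff ✓
(sync_call, lunch): sync_call after lunch ✓
(sync_call, onboarding): sync_call after onboarding ✓
... plus 4 further pairs not listed.
Count: 28.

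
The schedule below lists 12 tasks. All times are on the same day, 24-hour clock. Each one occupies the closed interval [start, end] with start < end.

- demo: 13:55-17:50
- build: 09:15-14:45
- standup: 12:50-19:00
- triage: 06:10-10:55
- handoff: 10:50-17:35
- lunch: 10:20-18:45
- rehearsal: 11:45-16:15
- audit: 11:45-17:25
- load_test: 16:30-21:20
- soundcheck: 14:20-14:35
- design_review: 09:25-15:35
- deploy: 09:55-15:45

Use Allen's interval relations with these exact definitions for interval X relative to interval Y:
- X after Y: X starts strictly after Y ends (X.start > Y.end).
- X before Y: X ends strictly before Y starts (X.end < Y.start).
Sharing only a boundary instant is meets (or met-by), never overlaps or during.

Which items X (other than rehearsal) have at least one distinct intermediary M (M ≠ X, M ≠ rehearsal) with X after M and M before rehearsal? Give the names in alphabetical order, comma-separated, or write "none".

Target rehearsal = [11:45, 16:15].
Intermediaries M with M before rehearsal: triage.
Via triage — items with X after triage: audit, demo, load_test, soundcheck, standup.
Union: audit, demo, load_test, soundcheck, standup.

audit, demo, load_test, soundcheck, standup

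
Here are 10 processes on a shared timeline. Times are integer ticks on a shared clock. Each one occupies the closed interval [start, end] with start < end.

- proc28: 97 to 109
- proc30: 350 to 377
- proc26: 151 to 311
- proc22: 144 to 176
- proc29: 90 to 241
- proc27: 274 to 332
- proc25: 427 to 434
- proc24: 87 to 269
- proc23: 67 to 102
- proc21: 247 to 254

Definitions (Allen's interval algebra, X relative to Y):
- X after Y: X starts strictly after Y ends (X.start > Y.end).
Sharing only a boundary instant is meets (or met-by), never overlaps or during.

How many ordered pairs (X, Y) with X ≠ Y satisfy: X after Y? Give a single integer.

Checking all 90 ordered pairs for relation 'after'; matching pairs in alphabetical order:
(proc21, proc22): proc21 after proc22 ✓
(proc21, proc23): proc21 after proc23 ✓
(proc21, proc28): proc21 after proc28 ✓
(proc21, proc29): proc21 after proc29 ✓
(proc22, proc23): proc22 after proc23 ✓
(proc22, proc28): proc22 after proc28 ✓
(proc25, proc21): proc25 after proc21 ✓
(proc25, proc22): proc25 after proc22 ✓
(proc25, proc23): proc25 after proc23 ✓
(proc25, proc24): proc25 after proc24 ✓
(proc25, proc26): proc25 after proc26 ✓
(proc25, proc27): proc25 after proc27 ✓
(proc25, proc28): proc25 after proc28 ✓
(proc25, proc29): proc25 after proc29 ✓
(proc25, proc30): proc25 after proc30 ✓
(proc26, proc23): proc26 after proc23 ✓
(proc26, proc28): proc26 after proc28 ✓
(proc27, proc21): proc27 after proc21 ✓
(proc27, proc22): proc27 after proc22 ✓
(proc27, proc23): proc27 after proc23 ✓
(proc27, proc24): proc27 after proc24 ✓
(proc27, proc28): proc27 after proc28 ✓
(proc27, proc29): proc27 after proc29 ✓
(proc30, proc21): proc30 after proc21 ✓
... plus 7 further pairs not listed.
Count: 31.

31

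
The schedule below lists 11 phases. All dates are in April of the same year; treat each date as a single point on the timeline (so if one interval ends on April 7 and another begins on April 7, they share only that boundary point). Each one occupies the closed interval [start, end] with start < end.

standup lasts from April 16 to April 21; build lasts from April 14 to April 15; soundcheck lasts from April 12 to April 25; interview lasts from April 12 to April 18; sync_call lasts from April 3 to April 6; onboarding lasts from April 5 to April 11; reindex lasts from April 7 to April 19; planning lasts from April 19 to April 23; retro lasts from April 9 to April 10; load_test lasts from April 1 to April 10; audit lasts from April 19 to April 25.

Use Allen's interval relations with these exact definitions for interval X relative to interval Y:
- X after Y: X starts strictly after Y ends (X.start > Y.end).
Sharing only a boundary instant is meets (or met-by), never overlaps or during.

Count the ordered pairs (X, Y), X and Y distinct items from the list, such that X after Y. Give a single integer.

31

Checking all 110 ordered pairs for relation 'after'; matching pairs in alphabetical order:
(audit, build): audit after build ✓
(audit, interview): audit after interview ✓
(audit, load_test): audit after load_test ✓
(audit, onboarding): audit after onboarding ✓
(audit, retro): audit after retro ✓
(audit, sync_call): audit after sync_call ✓
(build, load_test): build after load_test ✓
(build, onboarding): build after onboarding ✓
(build, retro): build after retro ✓
(build, sync_call): build after sync_call ✓
(interview, load_test): interview after load_test ✓
(interview, onboarding): interview after onboarding ✓
(interview, retro): interview after retro ✓
(interview, sync_call): interview after sync_call ✓
(planning, build): planning after build ✓
(planning, interview): planning after interview ✓
(planning, load_test): planning after load_test ✓
(planning, onboarding): planning after onboarding ✓
(planning, retro): planning after retro ✓
(planning, sync_call): planning after sync_call ✓
(reindex, sync_call): reindex after sync_call ✓
(retro, sync_call): retro after sync_call ✓
(soundcheck, load_test): soundcheck after load_test ✓
(soundcheck, onboarding): soundcheck after onboarding ✓
... plus 7 further pairs not listed.
Count: 31.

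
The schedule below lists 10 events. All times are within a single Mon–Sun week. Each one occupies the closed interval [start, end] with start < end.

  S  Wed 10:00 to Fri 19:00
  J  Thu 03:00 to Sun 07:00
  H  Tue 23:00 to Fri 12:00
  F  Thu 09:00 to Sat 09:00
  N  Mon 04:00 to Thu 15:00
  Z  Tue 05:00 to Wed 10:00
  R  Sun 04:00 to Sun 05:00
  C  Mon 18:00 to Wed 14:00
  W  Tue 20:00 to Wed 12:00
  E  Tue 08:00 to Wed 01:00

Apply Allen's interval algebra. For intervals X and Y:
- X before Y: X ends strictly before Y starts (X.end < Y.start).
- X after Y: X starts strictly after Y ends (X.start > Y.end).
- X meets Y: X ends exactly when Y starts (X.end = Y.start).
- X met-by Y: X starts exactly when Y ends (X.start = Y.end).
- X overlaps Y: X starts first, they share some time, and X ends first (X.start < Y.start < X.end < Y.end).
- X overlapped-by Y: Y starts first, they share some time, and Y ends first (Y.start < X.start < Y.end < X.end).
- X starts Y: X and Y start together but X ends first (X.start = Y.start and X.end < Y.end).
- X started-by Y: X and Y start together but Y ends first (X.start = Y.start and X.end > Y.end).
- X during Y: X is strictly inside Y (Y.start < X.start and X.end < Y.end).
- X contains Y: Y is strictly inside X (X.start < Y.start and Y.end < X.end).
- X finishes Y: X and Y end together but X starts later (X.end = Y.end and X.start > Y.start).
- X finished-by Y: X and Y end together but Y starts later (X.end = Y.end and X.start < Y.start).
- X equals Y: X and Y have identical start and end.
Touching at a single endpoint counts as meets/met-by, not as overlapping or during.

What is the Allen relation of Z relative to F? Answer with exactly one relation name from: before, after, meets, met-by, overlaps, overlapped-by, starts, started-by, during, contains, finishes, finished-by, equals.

Z = [Tue 05:00, Wed 10:00]; F = [Thu 09:00, Sat 09:00].
Compare endpoints: Z.start < F.start, Z.start < F.end, Z.end < F.start, Z.end < F.end.
That pattern is 'before'.

before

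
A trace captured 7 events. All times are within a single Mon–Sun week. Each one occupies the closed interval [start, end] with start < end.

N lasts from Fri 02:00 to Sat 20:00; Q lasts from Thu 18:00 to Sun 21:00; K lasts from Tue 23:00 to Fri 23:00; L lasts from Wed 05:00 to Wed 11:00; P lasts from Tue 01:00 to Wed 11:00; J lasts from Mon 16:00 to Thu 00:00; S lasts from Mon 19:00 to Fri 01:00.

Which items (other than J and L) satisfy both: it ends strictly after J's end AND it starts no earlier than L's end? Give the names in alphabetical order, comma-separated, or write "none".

N, Q

Conditions: its end is strictly after J's end (X.end > Thu 00:00) AND its start is no earlier than L's end (X.start >= Wed 11:00).
K: end Fri 23:00 > Thu 00:00? ✓; start Tue 23:00 >= Wed 11:00? ✗ → no.
N: end Sat 20:00 > Thu 00:00? ✓; start Fri 02:00 >= Wed 11:00? ✓ → yes.
P: end Wed 11:00 > Thu 00:00? ✗; start Tue 01:00 >= Wed 11:00? ✗ → no.
Q: end Sun 21:00 > Thu 00:00? ✓; start Thu 18:00 >= Wed 11:00? ✓ → yes.
S: end Fri 01:00 > Thu 00:00? ✓; start Mon 19:00 >= Wed 11:00? ✗ → no.
Result: N, Q.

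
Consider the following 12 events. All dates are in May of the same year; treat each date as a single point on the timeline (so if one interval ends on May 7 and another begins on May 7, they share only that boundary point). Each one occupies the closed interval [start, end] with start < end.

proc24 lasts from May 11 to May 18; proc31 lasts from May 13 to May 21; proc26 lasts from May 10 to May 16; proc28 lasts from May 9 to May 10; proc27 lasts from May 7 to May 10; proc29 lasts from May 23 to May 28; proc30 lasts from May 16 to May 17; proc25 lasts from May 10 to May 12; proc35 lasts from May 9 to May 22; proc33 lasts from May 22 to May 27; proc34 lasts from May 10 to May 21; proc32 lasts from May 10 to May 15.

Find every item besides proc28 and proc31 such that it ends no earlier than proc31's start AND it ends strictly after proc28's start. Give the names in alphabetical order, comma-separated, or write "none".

Conditions: its end is no earlier than proc31's start (X.end >= May 13) AND its end is strictly after proc28's start (X.end > May 9).
proc24: end May 18 >= May 13? ✓; end May 18 > May 9? ✓ → yes.
proc25: end May 12 >= May 13? ✗; end May 12 > May 9? ✓ → no.
proc26: end May 16 >= May 13? ✓; end May 16 > May 9? ✓ → yes.
proc27: end May 10 >= May 13? ✗; end May 10 > May 9? ✓ → no.
proc29: end May 28 >= May 13? ✓; end May 28 > May 9? ✓ → yes.
proc30: end May 17 >= May 13? ✓; end May 17 > May 9? ✓ → yes.
proc32: end May 15 >= May 13? ✓; end May 15 > May 9? ✓ → yes.
proc33: end May 27 >= May 13? ✓; end May 27 > May 9? ✓ → yes.
proc34: end May 21 >= May 13? ✓; end May 21 > May 9? ✓ → yes.
proc35: end May 22 >= May 13? ✓; end May 22 > May 9? ✓ → yes.
Result: proc24, proc26, proc29, proc30, proc32, proc33, proc34, proc35.

proc24, proc26, proc29, proc30, proc32, proc33, proc34, proc35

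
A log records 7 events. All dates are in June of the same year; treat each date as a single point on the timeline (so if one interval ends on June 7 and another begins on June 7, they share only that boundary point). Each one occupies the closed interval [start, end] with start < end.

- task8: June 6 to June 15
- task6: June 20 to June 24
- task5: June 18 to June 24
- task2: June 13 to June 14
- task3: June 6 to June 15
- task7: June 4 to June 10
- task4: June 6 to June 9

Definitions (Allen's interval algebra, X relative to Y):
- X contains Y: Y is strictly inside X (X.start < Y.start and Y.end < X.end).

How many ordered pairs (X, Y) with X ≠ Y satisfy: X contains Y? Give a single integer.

3

Checking all 42 ordered pairs for relation 'contains'; matching pairs in alphabetical order:
(task3, task2): task3 contains task2 ✓
(task7, task4): task7 contains task4 ✓
(task8, task2): task8 contains task2 ✓
Count: 3.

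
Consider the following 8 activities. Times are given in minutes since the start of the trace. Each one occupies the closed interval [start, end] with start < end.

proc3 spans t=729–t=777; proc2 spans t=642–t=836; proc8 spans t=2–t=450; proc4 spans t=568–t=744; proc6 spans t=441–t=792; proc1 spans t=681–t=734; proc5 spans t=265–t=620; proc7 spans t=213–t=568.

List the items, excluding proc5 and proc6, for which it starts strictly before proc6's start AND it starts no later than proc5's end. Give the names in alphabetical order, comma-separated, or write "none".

Conditions: its start is strictly before proc6's start (X.start < t=441) AND its start is no later than proc5's end (X.start <= t=620).
proc1: start t=681 < t=441? ✗; start t=681 <= t=620? ✗ → no.
proc2: start t=642 < t=441? ✗; start t=642 <= t=620? ✗ → no.
proc3: start t=729 < t=441? ✗; start t=729 <= t=620? ✗ → no.
proc4: start t=568 < t=441? ✗; start t=568 <= t=620? ✓ → no.
proc7: start t=213 < t=441? ✓; start t=213 <= t=620? ✓ → yes.
proc8: start t=2 < t=441? ✓; start t=2 <= t=620? ✓ → yes.
Result: proc7, proc8.

proc7, proc8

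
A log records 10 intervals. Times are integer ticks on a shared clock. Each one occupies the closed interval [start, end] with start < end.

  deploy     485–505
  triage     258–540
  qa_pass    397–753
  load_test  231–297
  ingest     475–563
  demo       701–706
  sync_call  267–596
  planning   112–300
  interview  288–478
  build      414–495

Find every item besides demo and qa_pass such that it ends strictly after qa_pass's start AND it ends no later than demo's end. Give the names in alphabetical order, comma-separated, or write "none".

build, deploy, ingest, interview, sync_call, triage

Conditions: its end is strictly after qa_pass's start (X.end > 397) AND its end is no later than demo's end (X.end <= 706).
build: end 495 > 397? ✓; end 495 <= 706? ✓ → yes.
deploy: end 505 > 397? ✓; end 505 <= 706? ✓ → yes.
ingest: end 563 > 397? ✓; end 563 <= 706? ✓ → yes.
interview: end 478 > 397? ✓; end 478 <= 706? ✓ → yes.
load_test: end 297 > 397? ✗; end 297 <= 706? ✓ → no.
planning: end 300 > 397? ✗; end 300 <= 706? ✓ → no.
sync_call: end 596 > 397? ✓; end 596 <= 706? ✓ → yes.
triage: end 540 > 397? ✓; end 540 <= 706? ✓ → yes.
Result: build, deploy, ingest, interview, sync_call, triage.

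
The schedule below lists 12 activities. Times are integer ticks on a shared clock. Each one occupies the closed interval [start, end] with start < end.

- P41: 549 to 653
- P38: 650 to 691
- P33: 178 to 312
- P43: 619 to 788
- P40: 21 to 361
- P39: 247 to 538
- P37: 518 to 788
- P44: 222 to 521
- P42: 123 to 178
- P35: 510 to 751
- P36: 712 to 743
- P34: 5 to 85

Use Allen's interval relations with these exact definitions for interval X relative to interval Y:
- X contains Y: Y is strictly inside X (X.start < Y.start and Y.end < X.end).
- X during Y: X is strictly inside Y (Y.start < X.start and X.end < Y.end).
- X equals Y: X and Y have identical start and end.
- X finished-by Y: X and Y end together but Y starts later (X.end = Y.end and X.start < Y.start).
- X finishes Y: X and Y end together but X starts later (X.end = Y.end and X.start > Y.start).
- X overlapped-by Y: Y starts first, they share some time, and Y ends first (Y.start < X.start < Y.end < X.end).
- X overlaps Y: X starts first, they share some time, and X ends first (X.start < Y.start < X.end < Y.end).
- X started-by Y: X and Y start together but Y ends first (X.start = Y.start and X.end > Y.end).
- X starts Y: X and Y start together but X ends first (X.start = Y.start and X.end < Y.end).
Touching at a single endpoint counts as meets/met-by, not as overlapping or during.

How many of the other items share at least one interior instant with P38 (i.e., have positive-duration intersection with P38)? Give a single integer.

Target P38 = [650, 691].
P33 [178, 312] → before → no.
P34 [5, 85] → before → no.
P35 [510, 751] → contains → counts.
P36 [712, 743] → after → no.
P37 [518, 788] → contains → counts.
P39 [247, 538] → before → no.
P40 [21, 361] → before → no.
P41 [549, 653] → overlaps → counts.
P42 [123, 178] → before → no.
P43 [619, 788] → contains → counts.
P44 [222, 521] → before → no.
Total: 4.

4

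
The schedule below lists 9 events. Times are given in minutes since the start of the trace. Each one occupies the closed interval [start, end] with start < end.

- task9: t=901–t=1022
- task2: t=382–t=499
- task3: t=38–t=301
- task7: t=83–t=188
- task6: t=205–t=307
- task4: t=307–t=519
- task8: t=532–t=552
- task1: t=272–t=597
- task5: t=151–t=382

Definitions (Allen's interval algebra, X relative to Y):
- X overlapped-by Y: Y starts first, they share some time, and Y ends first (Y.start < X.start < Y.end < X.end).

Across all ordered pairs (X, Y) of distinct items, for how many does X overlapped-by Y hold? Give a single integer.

7

Checking all 72 ordered pairs for relation 'overlapped-by'; matching pairs in alphabetical order:
(task1, task3): task1 overlapped-by task3 ✓
(task1, task5): task1 overlapped-by task5 ✓
(task1, task6): task1 overlapped-by task6 ✓
(task4, task5): task4 overlapped-by task5 ✓
(task5, task3): task5 overlapped-by task3 ✓
(task5, task7): task5 overlapped-by task7 ✓
(task6, task3): task6 overlapped-by task3 ✓
Count: 7.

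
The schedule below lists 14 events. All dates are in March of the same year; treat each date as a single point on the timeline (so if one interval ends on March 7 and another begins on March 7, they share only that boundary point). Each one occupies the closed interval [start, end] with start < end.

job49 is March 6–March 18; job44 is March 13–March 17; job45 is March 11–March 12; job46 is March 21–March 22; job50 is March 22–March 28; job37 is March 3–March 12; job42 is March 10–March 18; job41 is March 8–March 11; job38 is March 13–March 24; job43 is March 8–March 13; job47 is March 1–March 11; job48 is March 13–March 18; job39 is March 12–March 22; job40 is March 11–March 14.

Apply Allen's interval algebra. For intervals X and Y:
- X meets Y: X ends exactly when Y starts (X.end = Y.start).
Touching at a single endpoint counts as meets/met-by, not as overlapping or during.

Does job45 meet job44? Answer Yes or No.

No

job45 = [March 11, March 12], job44 = [March 13, March 17].
Actual relation of job45 to job44: before.
Asked whether 'meets' holds → No.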